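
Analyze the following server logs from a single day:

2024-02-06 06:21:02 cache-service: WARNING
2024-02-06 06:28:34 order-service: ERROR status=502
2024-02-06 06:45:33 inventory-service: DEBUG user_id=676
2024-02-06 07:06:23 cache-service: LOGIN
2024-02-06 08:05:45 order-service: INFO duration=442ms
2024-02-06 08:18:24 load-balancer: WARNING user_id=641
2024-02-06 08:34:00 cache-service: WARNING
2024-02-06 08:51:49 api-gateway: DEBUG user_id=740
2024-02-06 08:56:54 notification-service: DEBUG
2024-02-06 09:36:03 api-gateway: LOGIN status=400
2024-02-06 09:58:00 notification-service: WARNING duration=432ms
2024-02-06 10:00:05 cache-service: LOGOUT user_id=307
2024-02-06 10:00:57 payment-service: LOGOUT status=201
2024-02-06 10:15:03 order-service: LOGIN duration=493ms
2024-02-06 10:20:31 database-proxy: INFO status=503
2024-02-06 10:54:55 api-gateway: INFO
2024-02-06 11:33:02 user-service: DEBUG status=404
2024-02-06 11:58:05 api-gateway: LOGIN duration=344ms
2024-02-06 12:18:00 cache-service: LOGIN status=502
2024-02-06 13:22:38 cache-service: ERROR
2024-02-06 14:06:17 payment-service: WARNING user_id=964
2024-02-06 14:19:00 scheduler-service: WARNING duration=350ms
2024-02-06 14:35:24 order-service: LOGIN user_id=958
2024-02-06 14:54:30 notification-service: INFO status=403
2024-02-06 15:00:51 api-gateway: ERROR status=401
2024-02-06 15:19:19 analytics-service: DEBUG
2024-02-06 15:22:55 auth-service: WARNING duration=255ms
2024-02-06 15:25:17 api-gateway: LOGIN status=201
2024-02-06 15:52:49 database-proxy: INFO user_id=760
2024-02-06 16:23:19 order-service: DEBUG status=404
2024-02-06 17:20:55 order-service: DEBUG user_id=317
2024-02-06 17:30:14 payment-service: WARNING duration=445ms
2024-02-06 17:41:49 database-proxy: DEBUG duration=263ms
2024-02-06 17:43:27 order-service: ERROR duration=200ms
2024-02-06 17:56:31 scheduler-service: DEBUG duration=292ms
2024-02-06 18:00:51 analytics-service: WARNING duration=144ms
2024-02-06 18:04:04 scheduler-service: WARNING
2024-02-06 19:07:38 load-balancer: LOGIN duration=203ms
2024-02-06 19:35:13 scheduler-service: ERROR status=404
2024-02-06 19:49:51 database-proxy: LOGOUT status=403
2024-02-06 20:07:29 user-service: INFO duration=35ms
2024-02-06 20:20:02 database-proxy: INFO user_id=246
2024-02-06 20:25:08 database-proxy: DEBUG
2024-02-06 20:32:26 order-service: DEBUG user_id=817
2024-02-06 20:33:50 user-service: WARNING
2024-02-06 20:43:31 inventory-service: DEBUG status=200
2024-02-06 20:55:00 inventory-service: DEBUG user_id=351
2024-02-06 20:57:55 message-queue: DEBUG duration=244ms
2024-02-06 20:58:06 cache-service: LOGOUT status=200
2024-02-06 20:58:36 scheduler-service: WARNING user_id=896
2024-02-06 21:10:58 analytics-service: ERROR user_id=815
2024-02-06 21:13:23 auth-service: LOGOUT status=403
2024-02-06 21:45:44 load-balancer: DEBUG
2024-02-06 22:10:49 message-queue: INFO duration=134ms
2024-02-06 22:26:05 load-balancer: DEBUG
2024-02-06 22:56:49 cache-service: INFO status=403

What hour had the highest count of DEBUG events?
20

To find the peak hour:

1. Group all DEBUG events by hour
2. Count events in each hour
3. Find hour with maximum count
4. Peak hour: 20 (with 5 events)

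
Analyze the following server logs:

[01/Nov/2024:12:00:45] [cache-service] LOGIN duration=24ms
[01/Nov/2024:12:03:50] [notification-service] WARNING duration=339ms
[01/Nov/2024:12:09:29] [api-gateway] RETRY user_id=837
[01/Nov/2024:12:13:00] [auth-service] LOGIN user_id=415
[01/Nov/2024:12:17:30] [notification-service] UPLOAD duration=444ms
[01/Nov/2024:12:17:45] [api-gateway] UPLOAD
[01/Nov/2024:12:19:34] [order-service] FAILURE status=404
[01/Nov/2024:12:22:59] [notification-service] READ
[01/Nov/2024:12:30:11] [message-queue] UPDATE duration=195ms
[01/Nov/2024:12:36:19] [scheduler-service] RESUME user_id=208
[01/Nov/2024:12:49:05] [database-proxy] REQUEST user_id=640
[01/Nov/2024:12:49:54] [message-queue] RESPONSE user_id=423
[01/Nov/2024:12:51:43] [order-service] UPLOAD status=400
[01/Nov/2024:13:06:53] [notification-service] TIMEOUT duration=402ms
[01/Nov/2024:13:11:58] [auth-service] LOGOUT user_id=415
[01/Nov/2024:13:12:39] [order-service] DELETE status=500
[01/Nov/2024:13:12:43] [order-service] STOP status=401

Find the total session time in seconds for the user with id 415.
3538

To calculate session duration:

1. Find LOGIN event for user_id=415: 01/Nov/2024:12:13:00
2. Find LOGOUT event for user_id=415: 01/Nov/2024:13:11:58
3. Session duration: 01/Nov/2024:13:11:58 - 01/Nov/2024:12:13:00 = 3538 seconds (58 minutes)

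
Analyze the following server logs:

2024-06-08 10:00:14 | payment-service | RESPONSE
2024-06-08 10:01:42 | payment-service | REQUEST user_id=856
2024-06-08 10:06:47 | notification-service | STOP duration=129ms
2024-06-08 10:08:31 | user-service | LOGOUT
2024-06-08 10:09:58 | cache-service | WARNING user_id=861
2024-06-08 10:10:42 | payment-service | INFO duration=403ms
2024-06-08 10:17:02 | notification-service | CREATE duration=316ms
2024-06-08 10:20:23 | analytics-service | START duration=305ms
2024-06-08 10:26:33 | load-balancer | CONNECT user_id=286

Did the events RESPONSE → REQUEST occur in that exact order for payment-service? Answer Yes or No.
Yes

To verify sequence order:

1. Find all events in sequence RESPONSE → REQUEST for payment-service
2. Extract their timestamps
3. Check if timestamps are in ascending order
4. Result: Yes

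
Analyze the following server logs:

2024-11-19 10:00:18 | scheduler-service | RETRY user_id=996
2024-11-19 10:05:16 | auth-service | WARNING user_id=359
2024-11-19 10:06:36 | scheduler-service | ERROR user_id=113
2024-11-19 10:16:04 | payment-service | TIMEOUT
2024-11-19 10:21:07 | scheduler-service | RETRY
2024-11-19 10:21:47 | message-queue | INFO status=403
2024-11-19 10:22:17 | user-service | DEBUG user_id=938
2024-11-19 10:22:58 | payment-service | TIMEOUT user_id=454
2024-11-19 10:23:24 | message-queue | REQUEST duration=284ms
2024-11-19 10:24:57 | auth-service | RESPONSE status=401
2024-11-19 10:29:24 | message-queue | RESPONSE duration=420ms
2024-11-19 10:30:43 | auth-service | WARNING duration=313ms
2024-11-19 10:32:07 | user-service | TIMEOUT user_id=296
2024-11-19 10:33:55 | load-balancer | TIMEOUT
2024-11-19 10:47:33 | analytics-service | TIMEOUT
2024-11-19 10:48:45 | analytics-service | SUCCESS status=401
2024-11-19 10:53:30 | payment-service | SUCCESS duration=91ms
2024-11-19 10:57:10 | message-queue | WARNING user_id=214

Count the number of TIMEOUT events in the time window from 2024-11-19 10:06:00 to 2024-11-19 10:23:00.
2

To count events in the time window:

1. Window boundaries: 2024-11-19 10:06:00 to 2024-11-19 10:23:00
2. Filter for TIMEOUT events within this window
3. Count matching events: 2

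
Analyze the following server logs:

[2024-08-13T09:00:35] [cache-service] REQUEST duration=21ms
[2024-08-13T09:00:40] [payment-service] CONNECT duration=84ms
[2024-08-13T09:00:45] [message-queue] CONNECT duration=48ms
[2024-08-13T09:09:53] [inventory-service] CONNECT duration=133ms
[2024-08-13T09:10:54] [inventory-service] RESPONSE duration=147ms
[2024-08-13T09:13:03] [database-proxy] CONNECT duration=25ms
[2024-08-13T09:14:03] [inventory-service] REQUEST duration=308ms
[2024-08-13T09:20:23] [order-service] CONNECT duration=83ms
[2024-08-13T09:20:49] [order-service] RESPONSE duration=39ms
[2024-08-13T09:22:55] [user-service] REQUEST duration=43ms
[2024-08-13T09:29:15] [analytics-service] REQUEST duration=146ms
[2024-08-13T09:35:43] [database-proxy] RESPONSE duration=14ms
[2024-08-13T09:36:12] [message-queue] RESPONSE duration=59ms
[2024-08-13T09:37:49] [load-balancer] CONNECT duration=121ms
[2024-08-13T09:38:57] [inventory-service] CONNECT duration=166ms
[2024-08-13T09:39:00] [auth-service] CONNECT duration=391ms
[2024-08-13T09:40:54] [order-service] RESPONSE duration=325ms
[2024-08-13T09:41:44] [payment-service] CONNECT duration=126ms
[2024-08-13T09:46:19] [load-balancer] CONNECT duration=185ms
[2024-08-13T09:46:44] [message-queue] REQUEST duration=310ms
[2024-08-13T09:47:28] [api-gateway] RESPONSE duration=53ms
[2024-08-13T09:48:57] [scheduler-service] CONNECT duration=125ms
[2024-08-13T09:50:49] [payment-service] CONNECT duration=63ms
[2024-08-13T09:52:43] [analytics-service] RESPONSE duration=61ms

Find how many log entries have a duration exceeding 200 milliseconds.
4

To count timeouts:

1. Threshold: 200ms
2. Extract duration from each log entry
3. Count entries where duration > 200
4. Timeout count: 4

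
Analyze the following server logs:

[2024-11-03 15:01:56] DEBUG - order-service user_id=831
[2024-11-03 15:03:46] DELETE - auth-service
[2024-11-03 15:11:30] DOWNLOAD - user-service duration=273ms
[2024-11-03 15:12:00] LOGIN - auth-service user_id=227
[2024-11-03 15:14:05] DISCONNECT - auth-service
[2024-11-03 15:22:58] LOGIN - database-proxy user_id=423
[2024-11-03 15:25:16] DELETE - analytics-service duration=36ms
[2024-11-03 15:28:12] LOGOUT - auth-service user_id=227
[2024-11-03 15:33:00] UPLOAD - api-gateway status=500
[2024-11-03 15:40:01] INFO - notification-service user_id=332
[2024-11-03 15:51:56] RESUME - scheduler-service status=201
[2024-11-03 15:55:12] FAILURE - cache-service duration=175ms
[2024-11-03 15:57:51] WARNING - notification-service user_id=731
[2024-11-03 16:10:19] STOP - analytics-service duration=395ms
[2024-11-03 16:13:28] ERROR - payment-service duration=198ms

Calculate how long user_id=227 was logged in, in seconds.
972

To calculate session duration:

1. Find LOGIN event for user_id=227: 2024-11-03 15:12:00
2. Find LOGOUT event for user_id=227: 2024-11-03 15:28:12
3. Session duration: 2024-11-03 15:28:12 - 2024-11-03 15:12:00 = 972 seconds (16 minutes)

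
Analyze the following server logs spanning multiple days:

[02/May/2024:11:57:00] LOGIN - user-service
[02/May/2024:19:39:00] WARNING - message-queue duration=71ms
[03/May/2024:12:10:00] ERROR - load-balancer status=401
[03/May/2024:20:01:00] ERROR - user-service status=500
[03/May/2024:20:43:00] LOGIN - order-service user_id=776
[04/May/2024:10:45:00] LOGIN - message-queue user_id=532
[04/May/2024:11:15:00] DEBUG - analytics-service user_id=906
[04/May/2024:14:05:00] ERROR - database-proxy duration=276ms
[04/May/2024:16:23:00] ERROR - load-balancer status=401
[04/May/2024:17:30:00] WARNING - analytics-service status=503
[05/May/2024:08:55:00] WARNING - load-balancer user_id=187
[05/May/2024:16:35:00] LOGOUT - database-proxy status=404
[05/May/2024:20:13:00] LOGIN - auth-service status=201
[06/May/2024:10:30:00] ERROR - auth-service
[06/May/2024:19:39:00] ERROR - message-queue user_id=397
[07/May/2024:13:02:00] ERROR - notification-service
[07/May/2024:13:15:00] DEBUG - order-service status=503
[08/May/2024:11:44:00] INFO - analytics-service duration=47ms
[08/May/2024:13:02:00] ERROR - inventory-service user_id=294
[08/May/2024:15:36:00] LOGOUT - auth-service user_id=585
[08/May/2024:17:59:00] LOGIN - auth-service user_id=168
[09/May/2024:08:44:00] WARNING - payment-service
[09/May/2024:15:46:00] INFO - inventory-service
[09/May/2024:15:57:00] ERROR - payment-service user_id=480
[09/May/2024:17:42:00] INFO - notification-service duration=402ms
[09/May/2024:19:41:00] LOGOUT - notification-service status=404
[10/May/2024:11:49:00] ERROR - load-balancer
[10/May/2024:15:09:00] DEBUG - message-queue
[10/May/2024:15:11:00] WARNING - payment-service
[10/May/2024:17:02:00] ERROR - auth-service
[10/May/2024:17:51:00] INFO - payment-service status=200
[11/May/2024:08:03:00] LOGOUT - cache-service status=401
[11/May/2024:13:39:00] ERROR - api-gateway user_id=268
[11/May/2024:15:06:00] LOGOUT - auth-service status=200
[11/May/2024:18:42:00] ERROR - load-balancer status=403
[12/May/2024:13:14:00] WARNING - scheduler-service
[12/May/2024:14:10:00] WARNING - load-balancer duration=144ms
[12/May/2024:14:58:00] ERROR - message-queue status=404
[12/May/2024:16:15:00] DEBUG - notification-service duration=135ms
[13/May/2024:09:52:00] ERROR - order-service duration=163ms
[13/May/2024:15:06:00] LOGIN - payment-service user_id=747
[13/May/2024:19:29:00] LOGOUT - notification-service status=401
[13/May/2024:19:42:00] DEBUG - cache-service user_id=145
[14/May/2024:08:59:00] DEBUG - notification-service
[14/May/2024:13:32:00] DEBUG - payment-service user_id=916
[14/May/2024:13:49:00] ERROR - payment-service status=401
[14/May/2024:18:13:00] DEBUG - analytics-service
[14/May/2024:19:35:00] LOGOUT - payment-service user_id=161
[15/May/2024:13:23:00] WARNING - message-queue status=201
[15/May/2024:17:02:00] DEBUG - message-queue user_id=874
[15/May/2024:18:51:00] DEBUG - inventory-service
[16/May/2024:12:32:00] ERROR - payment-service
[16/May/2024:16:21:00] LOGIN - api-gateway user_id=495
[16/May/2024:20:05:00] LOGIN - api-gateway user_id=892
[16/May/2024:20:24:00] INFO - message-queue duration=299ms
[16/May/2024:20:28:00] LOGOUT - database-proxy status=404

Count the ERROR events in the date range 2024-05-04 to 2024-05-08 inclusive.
6

To filter by date range:

1. Date range: 2024-05-04 through 2024-05-08, both dates inclusive
2. Filter for ERROR events whose date falls in this range
3. Count matching events: 6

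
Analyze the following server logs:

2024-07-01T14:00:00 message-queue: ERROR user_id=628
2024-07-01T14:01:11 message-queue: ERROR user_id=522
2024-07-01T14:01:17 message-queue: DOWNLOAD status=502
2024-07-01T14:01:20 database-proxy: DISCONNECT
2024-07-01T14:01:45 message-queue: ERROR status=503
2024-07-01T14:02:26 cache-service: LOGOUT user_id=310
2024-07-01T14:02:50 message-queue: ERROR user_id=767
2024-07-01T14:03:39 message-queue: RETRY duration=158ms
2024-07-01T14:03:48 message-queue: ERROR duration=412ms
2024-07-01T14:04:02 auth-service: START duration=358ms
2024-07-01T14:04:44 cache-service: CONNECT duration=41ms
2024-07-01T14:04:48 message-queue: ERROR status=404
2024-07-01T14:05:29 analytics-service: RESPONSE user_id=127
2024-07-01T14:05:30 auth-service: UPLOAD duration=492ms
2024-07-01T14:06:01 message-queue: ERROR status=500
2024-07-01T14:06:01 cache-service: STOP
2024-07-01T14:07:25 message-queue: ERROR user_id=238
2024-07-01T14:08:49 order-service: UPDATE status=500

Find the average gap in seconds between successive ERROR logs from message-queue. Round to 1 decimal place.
63.6

To calculate average interval:

1. Find all ERROR events for message-queue in order
2. Calculate time gaps between consecutive events
3. Compute mean of gaps: 445 / 7 = 63.6 seconds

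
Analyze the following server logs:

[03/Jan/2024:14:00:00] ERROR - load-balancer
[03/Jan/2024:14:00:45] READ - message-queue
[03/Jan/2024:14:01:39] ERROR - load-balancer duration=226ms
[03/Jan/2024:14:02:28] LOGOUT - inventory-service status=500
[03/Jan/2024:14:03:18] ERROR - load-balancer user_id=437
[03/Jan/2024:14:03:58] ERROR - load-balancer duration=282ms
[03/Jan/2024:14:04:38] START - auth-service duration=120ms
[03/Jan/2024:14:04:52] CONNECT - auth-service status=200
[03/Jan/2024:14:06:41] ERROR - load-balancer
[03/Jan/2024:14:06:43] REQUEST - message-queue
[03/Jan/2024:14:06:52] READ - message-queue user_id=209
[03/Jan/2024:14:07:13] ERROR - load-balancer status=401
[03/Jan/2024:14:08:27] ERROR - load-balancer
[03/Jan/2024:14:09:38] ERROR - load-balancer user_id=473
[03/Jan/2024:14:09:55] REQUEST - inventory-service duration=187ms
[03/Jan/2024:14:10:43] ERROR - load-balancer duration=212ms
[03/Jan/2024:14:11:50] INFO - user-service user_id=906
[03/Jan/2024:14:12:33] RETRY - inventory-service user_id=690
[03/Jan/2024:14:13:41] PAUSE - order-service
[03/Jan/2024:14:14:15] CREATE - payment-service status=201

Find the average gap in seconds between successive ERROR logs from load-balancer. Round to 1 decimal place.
80.4

To calculate average interval:

1. Find all ERROR events for load-balancer in order
2. Calculate time gaps between consecutive events
3. Compute mean of gaps: 643 / 8 = 80.4 seconds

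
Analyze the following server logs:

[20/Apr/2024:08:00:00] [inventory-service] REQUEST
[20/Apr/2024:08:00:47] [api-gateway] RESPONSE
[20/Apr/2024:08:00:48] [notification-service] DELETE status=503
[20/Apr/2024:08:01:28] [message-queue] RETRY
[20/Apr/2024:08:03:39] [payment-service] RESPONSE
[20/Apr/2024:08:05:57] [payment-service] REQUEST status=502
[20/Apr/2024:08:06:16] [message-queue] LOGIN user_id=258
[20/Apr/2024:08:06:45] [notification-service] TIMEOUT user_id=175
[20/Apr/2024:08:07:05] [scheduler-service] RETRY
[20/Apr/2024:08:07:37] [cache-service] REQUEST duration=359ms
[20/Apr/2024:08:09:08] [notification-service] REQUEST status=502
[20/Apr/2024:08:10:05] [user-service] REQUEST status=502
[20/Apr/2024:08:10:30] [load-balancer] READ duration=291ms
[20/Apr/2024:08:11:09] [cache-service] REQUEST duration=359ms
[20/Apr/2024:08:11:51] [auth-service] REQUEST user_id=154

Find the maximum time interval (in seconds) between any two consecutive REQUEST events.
357

To find the longest gap:

1. Extract all REQUEST events in chronological order
2. Calculate time differences between consecutive events
3. Find the maximum difference
4. Longest gap: 357 seconds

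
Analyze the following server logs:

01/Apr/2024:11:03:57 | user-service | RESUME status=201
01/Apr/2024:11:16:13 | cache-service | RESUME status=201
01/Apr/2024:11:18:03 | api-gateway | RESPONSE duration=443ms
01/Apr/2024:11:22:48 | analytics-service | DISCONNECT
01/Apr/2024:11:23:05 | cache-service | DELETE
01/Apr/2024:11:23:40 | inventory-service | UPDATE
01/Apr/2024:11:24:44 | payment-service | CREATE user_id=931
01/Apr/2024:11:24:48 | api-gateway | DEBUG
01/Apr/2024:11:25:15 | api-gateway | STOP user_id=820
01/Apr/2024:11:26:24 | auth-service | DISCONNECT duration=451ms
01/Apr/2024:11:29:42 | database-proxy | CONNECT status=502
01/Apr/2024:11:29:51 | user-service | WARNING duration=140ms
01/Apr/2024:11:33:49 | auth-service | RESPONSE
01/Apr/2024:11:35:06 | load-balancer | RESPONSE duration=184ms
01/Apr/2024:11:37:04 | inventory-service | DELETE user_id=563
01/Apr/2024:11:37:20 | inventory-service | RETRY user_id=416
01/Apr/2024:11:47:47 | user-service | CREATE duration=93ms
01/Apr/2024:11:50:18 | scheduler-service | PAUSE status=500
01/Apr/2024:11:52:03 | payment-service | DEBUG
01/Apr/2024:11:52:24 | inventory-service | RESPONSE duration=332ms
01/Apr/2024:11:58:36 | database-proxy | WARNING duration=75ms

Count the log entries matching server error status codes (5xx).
2

To find matching entries:

1. Pattern to match: server error status codes (5xx)
2. Scan each log entry for the pattern
3. Count matches: 2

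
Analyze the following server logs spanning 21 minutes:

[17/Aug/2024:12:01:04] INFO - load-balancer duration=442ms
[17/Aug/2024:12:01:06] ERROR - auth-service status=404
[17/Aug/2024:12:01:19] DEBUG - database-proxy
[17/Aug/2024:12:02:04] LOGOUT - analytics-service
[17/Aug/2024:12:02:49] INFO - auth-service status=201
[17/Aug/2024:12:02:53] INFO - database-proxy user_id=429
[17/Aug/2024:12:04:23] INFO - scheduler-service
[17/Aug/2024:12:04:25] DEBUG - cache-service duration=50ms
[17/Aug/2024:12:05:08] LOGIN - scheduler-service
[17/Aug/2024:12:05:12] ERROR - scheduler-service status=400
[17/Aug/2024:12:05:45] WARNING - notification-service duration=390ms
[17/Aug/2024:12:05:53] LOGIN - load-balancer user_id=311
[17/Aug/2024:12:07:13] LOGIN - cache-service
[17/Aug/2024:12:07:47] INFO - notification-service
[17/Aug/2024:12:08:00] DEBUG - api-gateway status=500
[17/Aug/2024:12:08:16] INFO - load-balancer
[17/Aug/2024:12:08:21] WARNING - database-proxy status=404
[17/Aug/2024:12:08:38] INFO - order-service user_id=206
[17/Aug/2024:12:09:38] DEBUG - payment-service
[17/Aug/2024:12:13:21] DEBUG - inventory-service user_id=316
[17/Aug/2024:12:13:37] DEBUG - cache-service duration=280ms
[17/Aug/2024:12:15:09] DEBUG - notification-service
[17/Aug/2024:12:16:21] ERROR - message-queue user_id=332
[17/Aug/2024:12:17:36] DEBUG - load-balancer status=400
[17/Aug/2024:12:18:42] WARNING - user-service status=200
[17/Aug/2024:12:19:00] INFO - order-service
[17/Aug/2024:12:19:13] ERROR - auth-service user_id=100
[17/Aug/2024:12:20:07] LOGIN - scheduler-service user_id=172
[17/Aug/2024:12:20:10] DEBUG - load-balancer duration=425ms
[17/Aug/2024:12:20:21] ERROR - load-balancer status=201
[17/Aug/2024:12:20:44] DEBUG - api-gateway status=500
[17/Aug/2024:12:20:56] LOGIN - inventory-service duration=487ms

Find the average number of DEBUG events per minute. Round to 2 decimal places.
0.48

To calculate the rate:

1. Count total DEBUG events: 10
2. Total time period: 21 minutes
3. Rate = 10 / 21 = 0.48 events per minute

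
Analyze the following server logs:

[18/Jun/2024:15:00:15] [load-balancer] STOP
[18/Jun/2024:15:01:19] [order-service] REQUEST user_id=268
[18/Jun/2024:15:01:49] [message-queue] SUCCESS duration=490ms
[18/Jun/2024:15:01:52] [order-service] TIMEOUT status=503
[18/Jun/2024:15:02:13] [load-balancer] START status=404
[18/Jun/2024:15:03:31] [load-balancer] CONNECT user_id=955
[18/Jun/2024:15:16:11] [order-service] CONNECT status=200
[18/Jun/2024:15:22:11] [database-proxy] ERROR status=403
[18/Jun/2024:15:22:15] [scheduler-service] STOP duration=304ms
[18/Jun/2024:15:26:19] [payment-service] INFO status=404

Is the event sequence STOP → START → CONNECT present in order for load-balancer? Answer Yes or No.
Yes

To verify sequence order:

1. Find all events in sequence STOP → START → CONNECT for load-balancer
2. Extract their timestamps
3. Check if timestamps are in ascending order
4. Result: Yes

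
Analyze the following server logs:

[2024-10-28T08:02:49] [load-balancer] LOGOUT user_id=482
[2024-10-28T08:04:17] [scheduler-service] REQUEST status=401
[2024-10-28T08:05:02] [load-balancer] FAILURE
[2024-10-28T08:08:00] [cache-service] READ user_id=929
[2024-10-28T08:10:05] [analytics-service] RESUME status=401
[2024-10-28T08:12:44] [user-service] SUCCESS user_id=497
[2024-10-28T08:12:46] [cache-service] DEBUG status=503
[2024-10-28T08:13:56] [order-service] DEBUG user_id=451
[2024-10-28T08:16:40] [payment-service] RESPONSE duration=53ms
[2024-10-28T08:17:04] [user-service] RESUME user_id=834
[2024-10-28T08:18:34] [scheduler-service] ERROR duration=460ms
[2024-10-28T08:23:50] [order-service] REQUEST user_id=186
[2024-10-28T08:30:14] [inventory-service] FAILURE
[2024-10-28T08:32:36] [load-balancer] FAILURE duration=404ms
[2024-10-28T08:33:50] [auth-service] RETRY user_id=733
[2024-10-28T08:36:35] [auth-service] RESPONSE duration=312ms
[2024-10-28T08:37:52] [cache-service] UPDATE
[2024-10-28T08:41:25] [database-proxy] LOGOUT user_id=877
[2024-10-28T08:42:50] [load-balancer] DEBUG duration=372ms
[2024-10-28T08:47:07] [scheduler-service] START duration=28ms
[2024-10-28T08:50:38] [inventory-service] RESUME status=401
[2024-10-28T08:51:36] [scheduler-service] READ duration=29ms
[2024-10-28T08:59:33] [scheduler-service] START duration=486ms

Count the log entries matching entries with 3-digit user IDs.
8

To find matching entries:

1. Pattern to match: entries with 3-digit user IDs
2. Scan each log entry for the pattern
3. Count matches: 8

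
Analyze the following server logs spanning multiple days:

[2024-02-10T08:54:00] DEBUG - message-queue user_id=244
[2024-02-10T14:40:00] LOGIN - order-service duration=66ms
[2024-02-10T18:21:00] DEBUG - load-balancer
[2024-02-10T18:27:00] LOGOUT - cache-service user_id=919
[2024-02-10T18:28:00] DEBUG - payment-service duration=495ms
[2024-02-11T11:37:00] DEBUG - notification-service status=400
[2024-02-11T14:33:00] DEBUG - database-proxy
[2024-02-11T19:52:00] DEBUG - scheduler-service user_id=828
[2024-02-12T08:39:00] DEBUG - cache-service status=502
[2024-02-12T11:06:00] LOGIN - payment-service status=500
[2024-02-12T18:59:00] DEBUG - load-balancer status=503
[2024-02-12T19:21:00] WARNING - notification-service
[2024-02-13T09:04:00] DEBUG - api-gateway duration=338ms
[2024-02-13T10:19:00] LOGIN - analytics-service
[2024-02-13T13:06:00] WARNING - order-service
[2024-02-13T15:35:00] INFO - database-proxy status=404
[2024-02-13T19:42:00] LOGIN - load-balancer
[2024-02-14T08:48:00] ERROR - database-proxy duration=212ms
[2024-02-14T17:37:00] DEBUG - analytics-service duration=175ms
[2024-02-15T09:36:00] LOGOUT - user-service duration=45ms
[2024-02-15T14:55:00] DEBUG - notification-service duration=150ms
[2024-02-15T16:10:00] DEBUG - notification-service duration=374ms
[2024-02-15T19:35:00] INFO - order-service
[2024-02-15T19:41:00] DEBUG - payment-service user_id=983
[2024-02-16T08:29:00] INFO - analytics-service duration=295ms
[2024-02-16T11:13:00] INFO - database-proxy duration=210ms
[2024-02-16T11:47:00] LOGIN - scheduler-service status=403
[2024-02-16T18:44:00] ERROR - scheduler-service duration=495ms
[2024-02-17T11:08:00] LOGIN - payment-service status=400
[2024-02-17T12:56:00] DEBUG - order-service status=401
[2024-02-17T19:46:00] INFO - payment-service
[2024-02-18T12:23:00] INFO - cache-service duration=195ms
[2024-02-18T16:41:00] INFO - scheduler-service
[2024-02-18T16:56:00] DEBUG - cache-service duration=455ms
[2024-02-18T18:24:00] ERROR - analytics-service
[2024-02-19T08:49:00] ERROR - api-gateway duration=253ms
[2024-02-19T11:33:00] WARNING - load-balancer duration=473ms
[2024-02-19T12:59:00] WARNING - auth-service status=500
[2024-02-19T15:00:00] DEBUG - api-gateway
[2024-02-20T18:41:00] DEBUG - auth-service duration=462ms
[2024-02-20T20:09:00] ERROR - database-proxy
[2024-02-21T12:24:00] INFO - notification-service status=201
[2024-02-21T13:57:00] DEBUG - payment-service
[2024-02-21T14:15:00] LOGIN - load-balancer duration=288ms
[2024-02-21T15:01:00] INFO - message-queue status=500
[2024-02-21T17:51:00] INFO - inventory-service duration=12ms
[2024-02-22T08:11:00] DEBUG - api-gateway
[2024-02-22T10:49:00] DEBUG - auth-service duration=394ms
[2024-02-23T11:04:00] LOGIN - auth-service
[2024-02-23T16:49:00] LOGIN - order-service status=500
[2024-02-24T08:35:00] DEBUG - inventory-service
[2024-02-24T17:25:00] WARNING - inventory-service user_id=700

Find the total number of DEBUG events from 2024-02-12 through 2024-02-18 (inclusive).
9

To filter by date range:

1. Date range: 2024-02-12 through 2024-02-18, both dates inclusive
2. Filter for DEBUG events whose date falls in this range
3. Count matching events: 9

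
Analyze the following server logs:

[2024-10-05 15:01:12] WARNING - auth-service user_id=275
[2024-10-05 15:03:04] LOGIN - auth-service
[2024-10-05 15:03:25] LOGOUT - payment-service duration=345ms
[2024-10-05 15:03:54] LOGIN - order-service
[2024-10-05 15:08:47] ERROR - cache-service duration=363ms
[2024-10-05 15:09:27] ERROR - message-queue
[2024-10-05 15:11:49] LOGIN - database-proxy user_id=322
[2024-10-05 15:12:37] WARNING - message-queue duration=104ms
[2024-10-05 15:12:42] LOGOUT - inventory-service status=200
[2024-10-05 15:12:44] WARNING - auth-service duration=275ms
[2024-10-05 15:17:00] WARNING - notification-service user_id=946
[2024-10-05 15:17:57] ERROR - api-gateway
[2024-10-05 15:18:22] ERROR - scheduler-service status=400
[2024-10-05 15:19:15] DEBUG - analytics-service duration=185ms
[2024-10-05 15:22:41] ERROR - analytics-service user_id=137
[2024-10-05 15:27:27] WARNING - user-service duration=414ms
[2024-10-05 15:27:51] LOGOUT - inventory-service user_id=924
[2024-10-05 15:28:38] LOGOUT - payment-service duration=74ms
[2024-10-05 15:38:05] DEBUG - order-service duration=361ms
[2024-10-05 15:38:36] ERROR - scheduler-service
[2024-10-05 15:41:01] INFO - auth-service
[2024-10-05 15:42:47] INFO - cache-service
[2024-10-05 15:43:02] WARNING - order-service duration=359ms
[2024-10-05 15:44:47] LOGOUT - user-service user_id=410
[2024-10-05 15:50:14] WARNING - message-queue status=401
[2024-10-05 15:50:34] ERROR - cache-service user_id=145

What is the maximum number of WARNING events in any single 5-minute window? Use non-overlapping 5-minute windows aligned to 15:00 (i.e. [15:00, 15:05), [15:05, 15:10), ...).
2

To find the burst window:

1. Divide the log period into non-overlapping 5-minute windows starting at 15:00
2. Count WARNING events in each window
3. Find the window with maximum count
4. Maximum events in a window: 2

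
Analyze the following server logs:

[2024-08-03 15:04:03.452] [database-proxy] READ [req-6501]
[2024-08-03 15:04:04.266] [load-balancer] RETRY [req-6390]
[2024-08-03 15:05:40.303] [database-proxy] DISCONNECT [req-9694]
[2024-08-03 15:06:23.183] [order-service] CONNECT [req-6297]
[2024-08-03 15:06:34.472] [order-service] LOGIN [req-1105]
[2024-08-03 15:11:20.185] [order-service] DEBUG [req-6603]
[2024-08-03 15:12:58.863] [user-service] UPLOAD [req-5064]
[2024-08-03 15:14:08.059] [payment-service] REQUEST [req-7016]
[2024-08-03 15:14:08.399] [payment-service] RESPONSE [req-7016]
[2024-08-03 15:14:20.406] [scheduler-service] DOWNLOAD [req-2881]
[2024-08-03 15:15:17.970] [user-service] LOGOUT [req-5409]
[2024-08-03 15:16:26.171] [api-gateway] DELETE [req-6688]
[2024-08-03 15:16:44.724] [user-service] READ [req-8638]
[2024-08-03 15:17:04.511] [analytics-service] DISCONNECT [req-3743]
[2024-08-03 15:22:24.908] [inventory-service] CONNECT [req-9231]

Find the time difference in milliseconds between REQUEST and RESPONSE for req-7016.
340

To calculate latency:

1. Find REQUEST with id req-7016: 2024-08-03 15:14:08.059
2. Find RESPONSE with id req-7016: 2024-08-03 15:14:08.399
3. Latency: 2024-08-03 15:14:08.399 - 2024-08-03 15:14:08.059 = 340ms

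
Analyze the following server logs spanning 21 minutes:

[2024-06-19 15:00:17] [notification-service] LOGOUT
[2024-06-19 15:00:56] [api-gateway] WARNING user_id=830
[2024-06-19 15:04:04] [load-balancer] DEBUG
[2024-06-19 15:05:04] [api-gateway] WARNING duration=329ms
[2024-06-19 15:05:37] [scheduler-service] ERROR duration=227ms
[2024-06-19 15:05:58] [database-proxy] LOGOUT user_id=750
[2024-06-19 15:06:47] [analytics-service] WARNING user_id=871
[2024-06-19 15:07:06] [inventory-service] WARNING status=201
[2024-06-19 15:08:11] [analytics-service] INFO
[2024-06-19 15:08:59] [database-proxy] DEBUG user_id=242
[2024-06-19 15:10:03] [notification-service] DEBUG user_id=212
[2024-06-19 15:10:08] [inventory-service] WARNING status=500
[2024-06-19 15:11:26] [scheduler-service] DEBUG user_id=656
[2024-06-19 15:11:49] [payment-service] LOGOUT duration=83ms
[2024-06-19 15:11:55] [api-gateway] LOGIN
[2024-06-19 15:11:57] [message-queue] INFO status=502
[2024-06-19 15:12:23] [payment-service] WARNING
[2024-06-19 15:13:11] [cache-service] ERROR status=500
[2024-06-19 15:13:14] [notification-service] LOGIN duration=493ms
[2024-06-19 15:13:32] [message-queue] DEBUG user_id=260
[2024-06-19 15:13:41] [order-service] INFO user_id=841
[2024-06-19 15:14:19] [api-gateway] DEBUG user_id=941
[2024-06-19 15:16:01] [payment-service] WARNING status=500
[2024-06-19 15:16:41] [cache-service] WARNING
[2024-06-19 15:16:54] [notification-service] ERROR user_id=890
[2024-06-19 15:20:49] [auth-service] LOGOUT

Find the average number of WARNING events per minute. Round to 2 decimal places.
0.38

To calculate the rate:

1. Count total WARNING events: 8
2. Total time period: 21 minutes
3. Rate = 8 / 21 = 0.38 events per minute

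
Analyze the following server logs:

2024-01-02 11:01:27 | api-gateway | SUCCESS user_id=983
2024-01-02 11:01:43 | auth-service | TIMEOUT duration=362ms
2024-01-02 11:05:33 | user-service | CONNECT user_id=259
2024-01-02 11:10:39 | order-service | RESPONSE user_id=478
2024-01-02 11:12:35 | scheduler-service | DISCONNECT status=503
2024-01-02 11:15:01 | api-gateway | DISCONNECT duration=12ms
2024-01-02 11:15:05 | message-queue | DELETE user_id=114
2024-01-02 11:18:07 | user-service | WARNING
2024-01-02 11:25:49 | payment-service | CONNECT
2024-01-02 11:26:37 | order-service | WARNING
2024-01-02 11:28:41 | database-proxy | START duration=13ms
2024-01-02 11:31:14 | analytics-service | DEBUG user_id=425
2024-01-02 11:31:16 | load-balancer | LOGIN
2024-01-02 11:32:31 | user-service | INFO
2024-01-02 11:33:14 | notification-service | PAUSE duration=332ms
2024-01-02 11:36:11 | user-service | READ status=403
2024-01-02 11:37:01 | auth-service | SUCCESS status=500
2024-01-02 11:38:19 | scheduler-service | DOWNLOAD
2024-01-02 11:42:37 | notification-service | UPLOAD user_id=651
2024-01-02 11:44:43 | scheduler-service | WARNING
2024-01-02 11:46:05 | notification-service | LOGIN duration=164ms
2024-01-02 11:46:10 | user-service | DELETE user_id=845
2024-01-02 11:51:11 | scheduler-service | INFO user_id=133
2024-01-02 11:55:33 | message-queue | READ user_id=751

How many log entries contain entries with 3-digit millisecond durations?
3

To find matching entries:

1. Pattern to match: entries with 3-digit millisecond durations
2. Scan each log entry for the pattern
3. Count matches: 3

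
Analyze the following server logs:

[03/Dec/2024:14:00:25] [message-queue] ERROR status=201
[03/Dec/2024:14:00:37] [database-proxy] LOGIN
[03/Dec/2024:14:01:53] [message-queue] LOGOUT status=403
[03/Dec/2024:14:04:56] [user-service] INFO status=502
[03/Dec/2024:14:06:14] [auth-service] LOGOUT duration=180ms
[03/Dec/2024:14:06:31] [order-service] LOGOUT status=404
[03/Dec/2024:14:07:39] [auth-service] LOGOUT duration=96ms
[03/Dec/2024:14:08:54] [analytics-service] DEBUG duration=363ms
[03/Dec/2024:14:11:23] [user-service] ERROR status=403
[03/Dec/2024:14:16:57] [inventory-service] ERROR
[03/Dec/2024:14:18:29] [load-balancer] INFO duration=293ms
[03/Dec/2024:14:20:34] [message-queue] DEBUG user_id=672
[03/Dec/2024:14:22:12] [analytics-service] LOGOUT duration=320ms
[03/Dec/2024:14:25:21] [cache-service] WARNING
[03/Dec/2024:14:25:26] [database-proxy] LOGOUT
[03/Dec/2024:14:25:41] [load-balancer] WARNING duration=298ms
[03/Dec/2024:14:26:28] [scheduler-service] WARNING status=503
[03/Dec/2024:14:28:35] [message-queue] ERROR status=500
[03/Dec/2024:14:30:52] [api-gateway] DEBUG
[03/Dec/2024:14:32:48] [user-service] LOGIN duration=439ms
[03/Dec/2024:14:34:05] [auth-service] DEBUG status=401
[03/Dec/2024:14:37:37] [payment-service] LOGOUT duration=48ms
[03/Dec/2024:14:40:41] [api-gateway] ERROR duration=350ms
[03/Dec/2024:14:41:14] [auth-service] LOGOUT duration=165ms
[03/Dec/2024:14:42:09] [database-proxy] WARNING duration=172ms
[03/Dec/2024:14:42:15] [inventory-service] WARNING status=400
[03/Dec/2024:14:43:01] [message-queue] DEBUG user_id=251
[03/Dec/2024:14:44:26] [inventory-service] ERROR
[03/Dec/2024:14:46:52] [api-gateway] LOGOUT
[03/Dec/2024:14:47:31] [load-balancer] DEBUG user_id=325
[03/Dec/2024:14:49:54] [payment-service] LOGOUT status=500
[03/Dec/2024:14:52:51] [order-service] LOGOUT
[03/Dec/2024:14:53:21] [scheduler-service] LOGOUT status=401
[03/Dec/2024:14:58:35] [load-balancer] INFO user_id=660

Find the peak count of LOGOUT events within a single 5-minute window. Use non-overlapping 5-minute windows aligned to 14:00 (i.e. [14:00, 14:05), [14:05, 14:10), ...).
3

To find the burst window:

1. Divide the log period into non-overlapping 5-minute windows starting at 14:00
2. Count LOGOUT events in each window
3. Find the window with maximum count
4. Maximum events in a window: 3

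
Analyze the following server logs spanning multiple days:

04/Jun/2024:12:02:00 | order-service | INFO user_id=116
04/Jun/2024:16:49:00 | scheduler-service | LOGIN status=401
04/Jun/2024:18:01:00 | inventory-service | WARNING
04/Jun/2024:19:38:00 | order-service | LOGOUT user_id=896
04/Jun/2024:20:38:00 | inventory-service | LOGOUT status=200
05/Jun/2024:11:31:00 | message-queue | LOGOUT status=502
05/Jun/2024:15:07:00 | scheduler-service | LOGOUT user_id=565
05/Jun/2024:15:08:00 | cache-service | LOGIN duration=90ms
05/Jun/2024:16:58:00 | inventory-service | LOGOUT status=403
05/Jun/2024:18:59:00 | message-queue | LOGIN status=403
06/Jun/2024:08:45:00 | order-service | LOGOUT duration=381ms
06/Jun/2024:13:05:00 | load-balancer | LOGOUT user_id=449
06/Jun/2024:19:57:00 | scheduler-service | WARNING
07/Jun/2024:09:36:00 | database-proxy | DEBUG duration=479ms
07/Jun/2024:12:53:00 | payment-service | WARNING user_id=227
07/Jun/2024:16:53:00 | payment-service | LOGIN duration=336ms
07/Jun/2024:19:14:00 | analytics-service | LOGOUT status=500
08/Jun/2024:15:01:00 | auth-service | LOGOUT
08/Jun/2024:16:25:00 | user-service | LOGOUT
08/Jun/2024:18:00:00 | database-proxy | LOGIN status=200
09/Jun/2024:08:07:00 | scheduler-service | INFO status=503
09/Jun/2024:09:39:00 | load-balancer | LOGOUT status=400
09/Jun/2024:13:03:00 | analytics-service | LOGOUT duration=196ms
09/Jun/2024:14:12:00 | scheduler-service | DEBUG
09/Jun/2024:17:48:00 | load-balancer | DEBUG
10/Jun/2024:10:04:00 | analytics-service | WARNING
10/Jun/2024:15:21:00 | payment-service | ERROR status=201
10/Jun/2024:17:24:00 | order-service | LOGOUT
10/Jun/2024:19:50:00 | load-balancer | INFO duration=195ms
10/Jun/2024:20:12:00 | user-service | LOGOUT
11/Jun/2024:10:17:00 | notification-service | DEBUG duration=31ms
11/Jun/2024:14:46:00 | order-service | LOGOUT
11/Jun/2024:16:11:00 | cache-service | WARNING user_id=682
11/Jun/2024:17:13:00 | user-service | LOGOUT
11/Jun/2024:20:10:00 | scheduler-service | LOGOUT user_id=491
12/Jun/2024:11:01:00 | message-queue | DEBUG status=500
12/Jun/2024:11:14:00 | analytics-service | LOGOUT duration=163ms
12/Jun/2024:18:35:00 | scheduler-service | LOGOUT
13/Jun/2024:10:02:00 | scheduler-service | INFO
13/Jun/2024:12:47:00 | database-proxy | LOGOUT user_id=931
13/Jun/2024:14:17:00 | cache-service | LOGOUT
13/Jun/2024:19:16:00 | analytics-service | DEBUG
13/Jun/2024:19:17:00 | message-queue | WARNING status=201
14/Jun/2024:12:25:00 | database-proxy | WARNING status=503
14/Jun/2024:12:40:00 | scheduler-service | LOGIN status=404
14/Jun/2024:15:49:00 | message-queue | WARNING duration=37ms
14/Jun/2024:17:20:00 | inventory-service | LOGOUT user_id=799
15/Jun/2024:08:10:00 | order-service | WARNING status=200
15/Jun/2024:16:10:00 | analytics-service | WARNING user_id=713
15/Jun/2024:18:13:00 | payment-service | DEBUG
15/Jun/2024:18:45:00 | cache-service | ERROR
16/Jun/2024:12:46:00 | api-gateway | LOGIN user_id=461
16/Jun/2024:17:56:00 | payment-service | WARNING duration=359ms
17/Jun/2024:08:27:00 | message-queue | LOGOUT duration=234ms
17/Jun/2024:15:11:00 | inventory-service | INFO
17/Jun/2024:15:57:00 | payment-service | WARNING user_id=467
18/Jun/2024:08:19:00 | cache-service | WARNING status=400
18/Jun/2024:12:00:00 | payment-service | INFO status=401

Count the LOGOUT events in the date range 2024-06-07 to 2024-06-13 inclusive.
14

To filter by date range:

1. Date range: 2024-06-07 through 2024-06-13, both dates inclusive
2. Filter for LOGOUT events whose date falls in this range
3. Count matching events: 14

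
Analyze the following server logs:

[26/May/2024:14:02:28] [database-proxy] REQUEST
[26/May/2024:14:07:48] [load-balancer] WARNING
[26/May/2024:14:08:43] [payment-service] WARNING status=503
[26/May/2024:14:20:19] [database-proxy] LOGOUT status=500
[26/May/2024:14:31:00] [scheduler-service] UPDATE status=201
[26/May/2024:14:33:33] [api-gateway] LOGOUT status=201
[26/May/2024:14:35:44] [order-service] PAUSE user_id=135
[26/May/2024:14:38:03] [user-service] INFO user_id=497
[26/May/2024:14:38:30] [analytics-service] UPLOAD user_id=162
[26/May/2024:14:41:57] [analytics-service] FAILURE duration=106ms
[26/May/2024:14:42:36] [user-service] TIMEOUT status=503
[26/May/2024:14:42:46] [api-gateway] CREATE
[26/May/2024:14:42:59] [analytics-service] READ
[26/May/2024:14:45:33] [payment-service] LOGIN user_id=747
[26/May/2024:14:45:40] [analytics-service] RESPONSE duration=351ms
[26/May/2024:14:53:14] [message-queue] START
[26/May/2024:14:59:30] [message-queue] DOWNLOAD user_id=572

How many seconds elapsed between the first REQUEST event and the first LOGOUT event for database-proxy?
1071

To find the time between events:

1. Locate the first REQUEST event for database-proxy: 26/May/2024:14:02:28
2. Locate the first LOGOUT event for database-proxy: 26/May/2024:14:20:19
3. Calculate the difference: 26/May/2024:14:20:19 - 26/May/2024:14:02:28 = 1071 seconds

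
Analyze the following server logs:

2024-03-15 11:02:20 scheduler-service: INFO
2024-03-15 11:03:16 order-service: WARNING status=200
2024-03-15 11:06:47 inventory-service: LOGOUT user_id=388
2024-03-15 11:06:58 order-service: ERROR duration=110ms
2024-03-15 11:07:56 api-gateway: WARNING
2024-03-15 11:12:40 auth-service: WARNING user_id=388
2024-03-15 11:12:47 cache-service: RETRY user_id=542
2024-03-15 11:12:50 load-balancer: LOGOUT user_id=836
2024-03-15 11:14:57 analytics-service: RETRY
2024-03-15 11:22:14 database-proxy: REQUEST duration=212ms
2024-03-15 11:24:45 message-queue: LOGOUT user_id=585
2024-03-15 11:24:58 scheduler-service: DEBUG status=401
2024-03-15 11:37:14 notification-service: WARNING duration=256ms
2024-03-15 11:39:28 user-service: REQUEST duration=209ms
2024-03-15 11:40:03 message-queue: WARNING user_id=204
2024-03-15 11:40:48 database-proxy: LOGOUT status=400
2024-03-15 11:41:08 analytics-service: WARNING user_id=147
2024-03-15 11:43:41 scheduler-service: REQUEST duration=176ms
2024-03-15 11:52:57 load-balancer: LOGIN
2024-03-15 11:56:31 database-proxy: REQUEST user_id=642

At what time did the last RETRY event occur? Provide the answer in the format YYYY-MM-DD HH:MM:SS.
2024-03-15 11:14:57

To find the last event:

1. Filter for all RETRY events
2. Sort by timestamp
3. Select the last one
4. Timestamp: 2024-03-15 11:14:57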